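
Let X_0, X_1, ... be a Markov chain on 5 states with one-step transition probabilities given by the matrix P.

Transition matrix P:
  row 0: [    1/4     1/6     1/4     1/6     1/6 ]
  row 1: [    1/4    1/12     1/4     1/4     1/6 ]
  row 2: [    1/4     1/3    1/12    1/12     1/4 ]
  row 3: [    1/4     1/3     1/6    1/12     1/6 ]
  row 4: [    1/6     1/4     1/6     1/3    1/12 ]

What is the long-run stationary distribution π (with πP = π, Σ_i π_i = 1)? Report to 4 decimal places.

π = [0.2360, 0.2240, 0.1892, 0.1824, 0.1684]

Balance equations π_j = Σ_i π_i·P[i][j]:
  π_0 = 1/4·π_0 + 1/4·π_1 + 1/4·π_2 + 1/4·π_3 + 1/6·π_4
  π_1 = 1/6·π_0 + 1/12·π_1 + 1/3·π_2 + 1/3·π_3 + 1/4·π_4
  π_2 = 1/4·π_0 + 1/4·π_1 + 1/12·π_2 + 1/6·π_3 + 1/6·π_4
  π_3 = 1/6·π_0 + 1/4·π_1 + 1/12·π_2 + 1/12·π_3 + 1/3·π_4
  normalize: π_0 + π_1 + π_2 + π_3 + π_4 = 1
Solving the linear system gives exactly π = [7184/30445, 6819/30445, 5761/30445, 5554/30445, 5127/30445].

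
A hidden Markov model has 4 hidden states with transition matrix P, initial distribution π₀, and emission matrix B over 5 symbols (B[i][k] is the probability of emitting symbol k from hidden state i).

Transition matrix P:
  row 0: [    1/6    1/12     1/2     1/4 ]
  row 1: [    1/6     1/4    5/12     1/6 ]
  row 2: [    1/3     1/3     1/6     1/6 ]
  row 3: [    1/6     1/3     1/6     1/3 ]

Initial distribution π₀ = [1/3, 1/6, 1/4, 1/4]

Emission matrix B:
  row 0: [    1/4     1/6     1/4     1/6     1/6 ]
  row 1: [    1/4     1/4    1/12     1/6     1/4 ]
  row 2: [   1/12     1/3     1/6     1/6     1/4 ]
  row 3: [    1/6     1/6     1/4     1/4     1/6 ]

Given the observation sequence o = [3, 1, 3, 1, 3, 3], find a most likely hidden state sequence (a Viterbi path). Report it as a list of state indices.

t=0: δ = [5.556e-02, 2.778e-02, 4.167e-02, 6.250e-02]  (obs o_0=3)
t=1: δ = [2.315e-03, 5.208e-03, 9.259e-03, 3.472e-03]  ψ = [2, 3, 0, 3]  (obs o_1=1)
t=2: δ = [5.144e-04, 5.144e-04, 3.617e-04, 3.858e-04]  ψ = [2, 2, 1, 2]  (obs o_2=3)
t=3: δ = [2.009e-05, 3.215e-05, 8.573e-05, 2.143e-05]  ψ = [2, 1, 0, 0]  (obs o_3=1)
t=4: δ = [4.763e-06, 4.763e-06, 2.381e-06, 3.572e-06]  ψ = [2, 2, 2, 2]  (obs o_4=3)
t=5: δ = [1.323e-07, 1.985e-07, 3.969e-07, 2.977e-07]  ψ = [0, 1, 0, 0]  (obs o_5=3)
backtrack: best end state = 2; path = [0, 2, 0, 2, 0, 2]

path = [0, 2, 0, 2, 0, 2]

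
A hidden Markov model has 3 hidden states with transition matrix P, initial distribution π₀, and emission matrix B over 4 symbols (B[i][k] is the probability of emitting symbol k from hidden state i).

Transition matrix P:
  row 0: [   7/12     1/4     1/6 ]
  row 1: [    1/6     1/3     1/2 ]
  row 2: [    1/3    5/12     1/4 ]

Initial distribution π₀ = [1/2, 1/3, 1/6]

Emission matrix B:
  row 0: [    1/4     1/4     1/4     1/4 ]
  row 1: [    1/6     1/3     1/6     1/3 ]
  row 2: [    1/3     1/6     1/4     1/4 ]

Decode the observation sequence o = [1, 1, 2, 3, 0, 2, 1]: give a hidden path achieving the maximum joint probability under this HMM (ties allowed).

t=0: δ = [1.250e-01, 1.111e-01, 2.778e-02]  (obs o_0=1)
t=1: δ = [1.823e-02, 1.235e-02, 9.259e-03]  ψ = [0, 1, 1]  (obs o_1=1)
t=2: δ = [2.658e-03, 7.595e-04, 1.543e-03]  ψ = [0, 0, 1]  (obs o_2=2)
t=3: δ = [3.877e-04, 2.215e-04, 1.108e-04]  ψ = [0, 0, 0]  (obs o_3=3)
t=4: δ = [5.654e-05, 1.615e-05, 3.692e-05]  ψ = [0, 0, 1]  (obs o_4=0)
t=5: δ = [8.245e-06, 2.564e-06, 2.356e-06]  ψ = [0, 2, 0]  (obs o_5=2)
t=6: δ = [1.202e-06, 6.871e-07, 2.290e-07]  ψ = [0, 0, 0]  (obs o_6=1)
backtrack: best end state = 0; path = [0, 0, 0, 0, 0, 0, 0]

path = [0, 0, 0, 0, 0, 0, 0]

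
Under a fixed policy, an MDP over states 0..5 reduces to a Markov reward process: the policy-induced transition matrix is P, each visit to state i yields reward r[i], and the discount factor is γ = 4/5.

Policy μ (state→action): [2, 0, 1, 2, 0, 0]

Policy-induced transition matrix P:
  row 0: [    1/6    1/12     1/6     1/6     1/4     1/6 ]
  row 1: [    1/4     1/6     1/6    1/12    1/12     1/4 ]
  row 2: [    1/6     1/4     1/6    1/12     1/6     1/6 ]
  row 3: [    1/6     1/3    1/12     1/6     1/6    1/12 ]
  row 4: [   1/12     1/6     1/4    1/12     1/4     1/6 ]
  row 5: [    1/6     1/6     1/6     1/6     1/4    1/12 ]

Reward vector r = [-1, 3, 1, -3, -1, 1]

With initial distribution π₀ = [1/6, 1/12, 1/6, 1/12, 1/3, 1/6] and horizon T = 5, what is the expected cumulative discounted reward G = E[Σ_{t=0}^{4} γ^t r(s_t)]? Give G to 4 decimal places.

G = 0.2481

t=0: π = [0.1667, 0.0833, 0.1667, 0.0833, 0.3333, 0.1667], E[r] = -0.1667, γ^t·E[r] = -0.166667, running G = -0.166667
t=1: π = [0.1458, 0.1806, 0.1875, 0.1181, 0.2153, 0.1528], E[r] = 0.1667, γ^t·E[r] = 0.133333, running G = -0.033333
t=2: π = [0.1638, 0.1898, 0.1748, 0.1181, 0.1944, 0.1591], E[r] = 0.1910, γ^t·E[r] = 0.122222, running G = 0.088889
t=3: π = [0.1663, 0.1873, 0.1730, 0.1201, 0.1940, 0.1594], E[r] = 0.1737, γ^t·E[r] = 0.088938, running G = 0.177827
t=4: π = [0.1661, 0.1872, 0.1728, 0.1205, 0.1944, 0.1590], E[r] = 0.1716, γ^t·E[r] = 0.070298, running G = 0.248125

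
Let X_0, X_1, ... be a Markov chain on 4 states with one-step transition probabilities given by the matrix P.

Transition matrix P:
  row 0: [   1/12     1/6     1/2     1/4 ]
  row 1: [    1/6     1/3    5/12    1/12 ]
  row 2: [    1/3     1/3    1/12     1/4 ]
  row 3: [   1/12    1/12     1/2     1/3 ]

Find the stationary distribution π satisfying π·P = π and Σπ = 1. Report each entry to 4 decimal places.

Balance equations π_j = Σ_i π_i·P[i][j]:
  π_0 = 1/12·π_0 + 1/6·π_1 + 1/3·π_2 + 1/12·π_3
  π_1 = 1/6·π_0 + 1/3·π_1 + 1/3·π_2 + 1/12·π_3
  π_2 = 1/2·π_0 + 5/12·π_1 + 1/12·π_2 + 1/2·π_3
  normalize: π_0 + π_1 + π_2 + π_3 = 1
Solving the linear system gives exactly π = [175/929, 455/1858, 629/1858, 212/929].

π = [0.1884, 0.2449, 0.3385, 0.2282]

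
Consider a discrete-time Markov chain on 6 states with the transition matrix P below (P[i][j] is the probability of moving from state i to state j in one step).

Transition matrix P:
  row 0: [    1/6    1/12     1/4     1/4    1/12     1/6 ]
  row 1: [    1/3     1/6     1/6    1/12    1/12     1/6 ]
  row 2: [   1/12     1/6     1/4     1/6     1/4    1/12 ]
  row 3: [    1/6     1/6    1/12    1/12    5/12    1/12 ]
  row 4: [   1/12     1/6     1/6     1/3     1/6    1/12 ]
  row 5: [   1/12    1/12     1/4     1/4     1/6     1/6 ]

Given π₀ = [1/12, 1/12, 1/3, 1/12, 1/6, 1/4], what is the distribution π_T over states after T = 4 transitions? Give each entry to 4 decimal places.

t=0: π = [0.0833, 0.0833, 0.3333, 0.0833, 0.1667, 0.2500]
t=1: π = [0.1181, 0.1389, 0.2153, 0.2083, 0.2014, 0.1181]
t=2: π = [0.1453, 0.1470, 0.1869, 0.1910, 0.2153, 0.1146]
t=3: π = [0.1481, 0.1450, 0.1880, 0.1960, 0.2056, 0.1172]
t=4: π = [0.1483, 0.1446, 0.1881, 0.1946, 0.2069, 0.1175]

π = [0.1483, 0.1446, 0.1881, 0.1946, 0.2069, 0.1175]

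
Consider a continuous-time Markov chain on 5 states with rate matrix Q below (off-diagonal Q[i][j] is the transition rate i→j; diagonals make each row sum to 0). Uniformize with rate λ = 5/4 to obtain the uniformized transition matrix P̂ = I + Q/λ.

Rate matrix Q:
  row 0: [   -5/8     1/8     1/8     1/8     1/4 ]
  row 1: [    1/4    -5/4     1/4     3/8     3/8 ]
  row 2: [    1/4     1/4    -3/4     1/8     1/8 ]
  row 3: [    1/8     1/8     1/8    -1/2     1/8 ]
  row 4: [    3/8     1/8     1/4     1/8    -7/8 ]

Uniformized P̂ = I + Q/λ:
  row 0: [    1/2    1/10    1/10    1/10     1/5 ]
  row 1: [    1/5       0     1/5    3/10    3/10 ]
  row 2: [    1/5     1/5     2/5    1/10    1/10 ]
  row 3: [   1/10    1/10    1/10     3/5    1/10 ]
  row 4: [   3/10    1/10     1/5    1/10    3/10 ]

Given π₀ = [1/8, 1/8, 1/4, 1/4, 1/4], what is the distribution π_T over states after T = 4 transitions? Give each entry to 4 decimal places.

t=0: π = [0.1250, 0.1250, 0.2500, 0.2500, 0.2500]
t=1: π = [0.2375, 0.1125, 0.2125, 0.2500, 0.1875]
t=2: π = [0.2650, 0.1100, 0.1938, 0.2475, 0.1838]
t=3: π = [0.2731, 0.1084, 0.1875, 0.2458, 0.1853]
t=4: π = [0.2759, 0.1079, 0.1856, 0.2446, 0.1860]

π = [0.2759, 0.1079, 0.1856, 0.2446, 0.1860]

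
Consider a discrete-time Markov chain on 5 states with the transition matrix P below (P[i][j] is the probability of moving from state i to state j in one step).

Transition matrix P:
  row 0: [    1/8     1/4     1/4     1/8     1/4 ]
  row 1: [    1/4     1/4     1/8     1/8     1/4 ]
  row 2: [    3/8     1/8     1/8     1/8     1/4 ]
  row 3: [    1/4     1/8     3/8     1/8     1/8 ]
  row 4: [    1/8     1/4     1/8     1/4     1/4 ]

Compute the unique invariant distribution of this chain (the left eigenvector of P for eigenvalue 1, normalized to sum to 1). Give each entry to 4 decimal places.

Balance equations π_j = Σ_i π_i·P[i][j]:
  π_0 = 1/8·π_0 + 1/4·π_1 + 3/8·π_2 + 1/4·π_3 + 1/8·π_4
  π_1 = 1/4·π_0 + 1/4·π_1 + 1/8·π_2 + 1/8·π_3 + 1/4·π_4
  π_2 = 1/4·π_0 + 1/8·π_1 + 1/8·π_2 + 3/8·π_3 + 1/8·π_4
  π_3 = 1/8·π_0 + 1/8·π_1 + 1/8·π_2 + 1/8·π_3 + 1/4·π_4
  normalize: π_0 + π_1 + π_2 + π_3 + π_4 = 1
Solving the linear system gives exactly π = [201/923, 191/923, 176/923, 2/13, 3/13].

π = [0.2178, 0.2069, 0.1907, 0.1538, 0.2308]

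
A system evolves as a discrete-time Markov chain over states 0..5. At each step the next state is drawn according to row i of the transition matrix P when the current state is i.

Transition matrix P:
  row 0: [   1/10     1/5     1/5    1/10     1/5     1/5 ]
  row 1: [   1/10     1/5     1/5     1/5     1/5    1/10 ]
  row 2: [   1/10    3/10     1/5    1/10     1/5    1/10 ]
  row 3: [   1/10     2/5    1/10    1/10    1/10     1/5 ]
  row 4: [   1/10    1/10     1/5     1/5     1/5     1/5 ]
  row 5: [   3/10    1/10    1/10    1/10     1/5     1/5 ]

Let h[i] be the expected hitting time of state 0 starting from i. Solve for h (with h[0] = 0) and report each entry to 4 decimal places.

h = [0.0000, 7.7087, 7.7227, 7.5684, 7.5388, 6.0097]

First-step conditioning: h[0] = 0; for i ≠ 0, h[i] = 1 + Σ_k P[i][k]·h[k].
  h[1] = 1 + 1/5·h[1] + 1/5·h[2] + 1/5·h[3] + 1/5·h[4] + 1/10·h[5]
  h[2] = 1 + 3/10·h[1] + 1/5·h[2] + 1/10·h[3] + 1/5·h[4] + 1/10·h[5]
  h[3] = 1 + 2/5·h[1] + 1/10·h[2] + 1/10·h[3] + 1/10·h[4] + 1/5·h[5]
  h[4] = 1 + 1/10·h[1] + 1/5·h[2] + 1/5·h[3] + 1/5·h[4] + 1/5·h[5]
  h[5] = 1 + 1/10·h[1] + 1/10·h[2] + 1/10·h[3] + 1/5·h[4] + 1/5·h[5]
Solving the 5×5 linear system over states ≠ 0 gives exactly h = [0, 4710/611, 33030/4277, 2490/329, 96730/12831, 77110/12831] (h[0] = 0 is the target).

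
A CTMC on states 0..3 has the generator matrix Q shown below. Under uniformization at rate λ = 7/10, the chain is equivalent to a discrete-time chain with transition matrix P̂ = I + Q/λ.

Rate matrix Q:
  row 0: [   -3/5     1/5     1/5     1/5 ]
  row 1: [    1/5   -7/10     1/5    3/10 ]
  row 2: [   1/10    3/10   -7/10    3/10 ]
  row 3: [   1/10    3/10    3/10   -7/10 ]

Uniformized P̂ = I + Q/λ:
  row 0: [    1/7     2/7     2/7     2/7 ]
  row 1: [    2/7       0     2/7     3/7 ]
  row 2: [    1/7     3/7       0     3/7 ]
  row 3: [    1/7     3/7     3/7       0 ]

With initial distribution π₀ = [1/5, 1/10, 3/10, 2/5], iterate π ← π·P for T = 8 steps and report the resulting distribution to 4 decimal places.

t=0: π = [0.2000, 0.1000, 0.3000, 0.4000]
t=1: π = [0.1571, 0.3571, 0.2571, 0.2286]
t=2: π = [0.1939, 0.2531, 0.2449, 0.3082]
t=3: π = [0.1790, 0.2924, 0.2598, 0.2688]
t=4: π = [0.1846, 0.2777, 0.2499, 0.2878]
t=5: π = [0.1825, 0.2832, 0.2554, 0.2789]
t=6: π = [0.1833, 0.2811, 0.2526, 0.2830]
t=7: π = [0.1830, 0.2819, 0.2540, 0.2811]
t=8: π = [0.1831, 0.2816, 0.2533, 0.2820]

π = [0.1831, 0.2816, 0.2533, 0.2820]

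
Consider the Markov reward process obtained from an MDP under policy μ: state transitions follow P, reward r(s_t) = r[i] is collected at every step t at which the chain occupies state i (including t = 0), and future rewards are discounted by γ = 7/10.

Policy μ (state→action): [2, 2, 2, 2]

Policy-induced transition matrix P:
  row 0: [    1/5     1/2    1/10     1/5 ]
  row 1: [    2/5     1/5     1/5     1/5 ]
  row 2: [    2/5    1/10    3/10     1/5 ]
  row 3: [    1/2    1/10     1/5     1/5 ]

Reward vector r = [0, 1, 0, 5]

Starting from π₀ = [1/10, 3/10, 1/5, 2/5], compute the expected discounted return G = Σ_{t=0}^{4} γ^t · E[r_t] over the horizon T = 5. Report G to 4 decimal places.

G = 4.4861

t=0: π = [0.1000, 0.3000, 0.2000, 0.4000], E[r] = 2.3000, γ^t·E[r] = 2.300000, running G = 2.300000
t=1: π = [0.4200, 0.1700, 0.2100, 0.2000], E[r] = 1.1700, γ^t·E[r] = 0.819000, running G = 3.119000
t=2: π = [0.3360, 0.2850, 0.1790, 0.2000], E[r] = 1.2850, γ^t·E[r] = 0.629650, running G = 3.748650
t=3: π = [0.3528, 0.2629, 0.1843, 0.2000], E[r] = 1.2629, γ^t·E[r] = 0.433175, running G = 4.181825
t=4: π = [0.3494, 0.2674, 0.1832, 0.2000], E[r] = 1.2674, γ^t·E[r] = 0.304305, running G = 4.486130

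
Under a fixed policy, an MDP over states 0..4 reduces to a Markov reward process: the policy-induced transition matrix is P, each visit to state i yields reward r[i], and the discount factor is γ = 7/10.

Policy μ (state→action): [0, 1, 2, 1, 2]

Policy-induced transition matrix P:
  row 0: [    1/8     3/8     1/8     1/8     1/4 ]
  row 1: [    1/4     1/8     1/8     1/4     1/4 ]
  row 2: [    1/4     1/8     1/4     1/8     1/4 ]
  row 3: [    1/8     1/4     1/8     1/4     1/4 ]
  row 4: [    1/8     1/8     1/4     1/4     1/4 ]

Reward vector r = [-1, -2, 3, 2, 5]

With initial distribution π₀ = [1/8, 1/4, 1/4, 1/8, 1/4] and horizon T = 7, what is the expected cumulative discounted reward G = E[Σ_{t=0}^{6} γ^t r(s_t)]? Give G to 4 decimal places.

G = 5.0301

t=0: π = [0.1250, 0.2500, 0.2500, 0.1250, 0.2500], E[r] = 1.6250, γ^t·E[r] = 1.625000, running G = 1.625000
t=1: π = [0.1875, 0.1719, 0.1875, 0.2031, 0.2500], E[r] = 1.6875, γ^t·E[r] = 1.181250, running G = 2.806250
t=2: π = [0.1699, 0.1973, 0.1797, 0.2031, 0.2500], E[r] = 1.6309, γ^t·E[r] = 0.799121, running G = 3.605371
t=3: π = [0.1721, 0.1929, 0.1787, 0.2063, 0.2500], E[r] = 1.6409, γ^t·E[r] = 0.562818, running G = 4.168189
t=4: π = [0.1714, 0.1938, 0.1786, 0.2061, 0.2500], E[r] = 1.6390, γ^t·E[r] = 0.393518, running G = 4.561708
t=5: π = [0.1716, 0.1936, 0.1786, 0.2062, 0.2500], E[r] = 1.6394, γ^t·E[r] = 0.275534, running G = 4.837242
t=6: π = [0.1715, 0.1937, 0.1786, 0.2062, 0.2500], E[r] = 1.6393, γ^t·E[r] = 0.192865, running G = 5.030106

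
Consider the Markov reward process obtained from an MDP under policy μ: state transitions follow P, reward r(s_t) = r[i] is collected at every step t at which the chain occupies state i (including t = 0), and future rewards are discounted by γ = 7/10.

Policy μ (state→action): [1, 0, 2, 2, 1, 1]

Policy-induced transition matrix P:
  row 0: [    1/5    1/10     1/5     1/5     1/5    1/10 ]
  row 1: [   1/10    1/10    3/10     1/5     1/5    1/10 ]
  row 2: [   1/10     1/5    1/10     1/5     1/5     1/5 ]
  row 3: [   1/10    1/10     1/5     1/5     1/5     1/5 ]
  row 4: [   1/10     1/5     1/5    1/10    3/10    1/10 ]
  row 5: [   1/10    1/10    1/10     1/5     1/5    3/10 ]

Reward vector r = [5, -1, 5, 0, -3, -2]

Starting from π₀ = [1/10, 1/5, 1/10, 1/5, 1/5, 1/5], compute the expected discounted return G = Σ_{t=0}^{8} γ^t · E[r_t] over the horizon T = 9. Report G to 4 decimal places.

t=0: π = [0.1000, 0.2000, 0.1000, 0.2000, 0.2000, 0.2000], E[r] = -0.2000, γ^t·E[r] = -0.200000, running G = -0.200000
t=1: π = [0.1100, 0.1300, 0.1900, 0.1800, 0.2200, 0.1700], E[r] = 0.3700, γ^t·E[r] = 0.259000, running G = 0.059000
t=2: π = [0.1110, 0.1410, 0.1770, 0.1780, 0.2220, 0.1710], E[r] = 0.2910, γ^t·E[r] = 0.142590, running G = 0.201590
t=3: π = [0.1111, 0.1399, 0.1793, 0.1778, 0.2222, 0.1697], E[r] = 0.3061, γ^t·E[r] = 0.104992, running G = 0.306582
t=4: π = [0.1111, 0.1402, 0.1791, 0.1778, 0.2222, 0.1697], E[r] = 0.3049, γ^t·E[r] = 0.073204, running G = 0.379786
t=5: π = [0.1111, 0.1401, 0.1791, 0.1778, 0.2222, 0.1696], E[r] = 0.3052, γ^t·E[r] = 0.051300, running G = 0.431086
t=6: π = [0.1111, 0.1401, 0.1791, 0.1778, 0.2222, 0.1696], E[r] = 0.3052, γ^t·E[r] = 0.035907, running G = 0.466994
t=7: π = [0.1111, 0.1401, 0.1791, 0.1778, 0.2222, 0.1696], E[r] = 0.3052, γ^t·E[r] = 0.025136, running G = 0.492130
t=8: π = [0.1111, 0.1401, 0.1791, 0.1778, 0.2222, 0.1696], E[r] = 0.3052, γ^t·E[r] = 0.017595, running G = 0.509725

G = 0.5097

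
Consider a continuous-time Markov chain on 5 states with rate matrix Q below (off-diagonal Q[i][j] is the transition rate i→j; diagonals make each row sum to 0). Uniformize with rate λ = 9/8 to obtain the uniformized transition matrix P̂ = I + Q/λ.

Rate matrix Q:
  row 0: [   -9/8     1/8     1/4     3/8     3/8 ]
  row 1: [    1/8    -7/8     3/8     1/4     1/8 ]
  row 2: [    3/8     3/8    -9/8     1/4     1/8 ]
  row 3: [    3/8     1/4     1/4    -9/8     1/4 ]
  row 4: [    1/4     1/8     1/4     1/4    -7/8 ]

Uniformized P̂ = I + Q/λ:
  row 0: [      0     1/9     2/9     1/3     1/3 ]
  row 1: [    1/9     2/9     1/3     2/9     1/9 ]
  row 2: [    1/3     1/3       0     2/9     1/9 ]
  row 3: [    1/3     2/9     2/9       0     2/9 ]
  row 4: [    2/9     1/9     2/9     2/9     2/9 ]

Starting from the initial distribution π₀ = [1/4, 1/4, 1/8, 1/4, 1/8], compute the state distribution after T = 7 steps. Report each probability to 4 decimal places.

π = [0.1999, 0.2000, 0.2000, 0.2000, 0.2000]

t=0: π = [0.2500, 0.2500, 0.1250, 0.2500, 0.1250]
t=1: π = [0.1806, 0.1944, 0.2222, 0.1944, 0.2083]
t=2: π = [0.2068, 0.2037, 0.1944, 0.1991, 0.1960]
t=3: π = [0.1974, 0.1991, 0.2016, 0.2010, 0.2010]
t=4: π = [0.2010, 0.2004, 0.1995, 0.1995, 0.1996]
t=5: π = [0.1996, 0.1999, 0.2001, 0.2002, 0.2001]
t=6: π = [0.2001, 0.2000, 0.2000, 0.1999, 0.2000]
t=7: π = [0.1999, 0.2000, 0.2000, 0.2000, 0.2000]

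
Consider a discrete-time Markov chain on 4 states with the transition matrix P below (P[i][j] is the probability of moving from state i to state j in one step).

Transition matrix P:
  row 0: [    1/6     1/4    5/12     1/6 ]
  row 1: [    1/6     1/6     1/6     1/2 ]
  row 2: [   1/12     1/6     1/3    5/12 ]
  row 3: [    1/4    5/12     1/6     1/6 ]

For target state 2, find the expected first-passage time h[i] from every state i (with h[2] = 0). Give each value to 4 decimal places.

h = [3.5099, 4.6482, 0.0000, 4.5771]

First-step conditioning: h[2] = 0; for i ≠ 2, h[i] = 1 + Σ_k P[i][k]·h[k].
  h[0] = 1 + 1/6·h[0] + 1/4·h[1] + 1/6·h[3]
  h[1] = 1 + 1/6·h[0] + 1/6·h[1] + 1/2·h[3]
  h[3] = 1 + 1/4·h[0] + 5/12·h[1] + 1/6·h[3]
Solving the 3×3 linear system over states ≠ 2 gives exactly h = [888/253, 1176/253, 0, 1158/253] (h[2] = 0 is the target).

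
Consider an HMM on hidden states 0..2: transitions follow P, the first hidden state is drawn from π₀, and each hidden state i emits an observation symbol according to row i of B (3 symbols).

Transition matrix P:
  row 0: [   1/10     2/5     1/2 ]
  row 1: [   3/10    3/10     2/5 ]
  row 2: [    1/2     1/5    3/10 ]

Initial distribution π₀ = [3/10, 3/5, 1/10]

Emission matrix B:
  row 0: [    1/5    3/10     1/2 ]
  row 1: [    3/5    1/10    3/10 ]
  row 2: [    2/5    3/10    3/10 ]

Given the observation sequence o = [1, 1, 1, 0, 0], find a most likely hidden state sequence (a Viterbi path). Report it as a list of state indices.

path = [0, 2, 0, 1, 1]

t=0: δ = [9.000e-02, 6.000e-02, 3.000e-02]  (obs o_0=1)
t=1: δ = [5.400e-03, 3.600e-03, 1.350e-02]  ψ = [1, 0, 0]  (obs o_1=1)
t=2: δ = [2.025e-03, 2.700e-04, 1.215e-03]  ψ = [2, 2, 2]  (obs o_2=1)
t=3: δ = [1.215e-04, 4.860e-04, 4.050e-04]  ψ = [2, 0, 0]  (obs o_3=0)
t=4: δ = [4.050e-05, 8.748e-05, 7.776e-05]  ψ = [2, 1, 1]  (obs o_4=0)
backtrack: best end state = 1; path = [0, 2, 0, 1, 1]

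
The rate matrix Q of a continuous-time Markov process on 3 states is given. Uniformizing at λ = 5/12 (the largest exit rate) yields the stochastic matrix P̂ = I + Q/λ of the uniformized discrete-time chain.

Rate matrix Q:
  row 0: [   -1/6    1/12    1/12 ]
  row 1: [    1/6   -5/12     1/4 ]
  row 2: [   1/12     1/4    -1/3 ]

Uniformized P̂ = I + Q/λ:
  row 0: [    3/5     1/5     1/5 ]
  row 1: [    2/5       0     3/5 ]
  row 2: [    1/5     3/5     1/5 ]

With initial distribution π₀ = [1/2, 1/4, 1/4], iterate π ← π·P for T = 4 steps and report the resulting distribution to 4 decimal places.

π = [0.4236, 0.2700, 0.3064]

t=0: π = [0.5000, 0.2500, 0.2500]
t=1: π = [0.4500, 0.2500, 0.3000]
t=2: π = [0.4300, 0.2700, 0.3000]
t=3: π = [0.4260, 0.2660, 0.3080]
t=4: π = [0.4236, 0.2700, 0.3064]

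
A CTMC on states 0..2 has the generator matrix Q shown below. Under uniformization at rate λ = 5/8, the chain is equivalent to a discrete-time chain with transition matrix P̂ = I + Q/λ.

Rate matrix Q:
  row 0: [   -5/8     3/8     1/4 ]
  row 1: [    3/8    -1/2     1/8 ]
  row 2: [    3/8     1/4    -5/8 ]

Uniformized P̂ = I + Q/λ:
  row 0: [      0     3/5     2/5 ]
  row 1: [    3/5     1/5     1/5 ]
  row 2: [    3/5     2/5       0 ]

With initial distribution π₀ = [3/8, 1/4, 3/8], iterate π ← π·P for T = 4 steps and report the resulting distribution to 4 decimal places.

t=0: π = [0.3750, 0.2500, 0.3750]
t=1: π = [0.3750, 0.4250, 0.2000]
t=2: π = [0.3750, 0.3900, 0.2350]
t=3: π = [0.3750, 0.3970, 0.2280]
t=4: π = [0.3750, 0.3956, 0.2294]

π = [0.3750, 0.3956, 0.2294]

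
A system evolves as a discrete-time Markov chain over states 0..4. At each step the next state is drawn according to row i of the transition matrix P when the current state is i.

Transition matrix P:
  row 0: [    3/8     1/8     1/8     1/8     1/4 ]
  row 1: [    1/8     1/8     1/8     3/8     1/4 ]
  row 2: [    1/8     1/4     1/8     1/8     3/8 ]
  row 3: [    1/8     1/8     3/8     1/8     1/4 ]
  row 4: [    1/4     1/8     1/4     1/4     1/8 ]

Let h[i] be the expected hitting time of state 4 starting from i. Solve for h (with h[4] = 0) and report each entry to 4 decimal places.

First-step conditioning: h[4] = 0; for i ≠ 4, h[i] = 1 + Σ_k P[i][k]·h[k].
  h[0] = 1 + 3/8·h[0] + 1/8·h[1] + 1/8·h[2] + 1/8·h[3]
  h[1] = 1 + 1/8·h[0] + 1/8·h[1] + 1/8·h[2] + 3/8·h[3]
  h[2] = 1 + 1/8·h[0] + 1/4·h[1] + 1/8·h[2] + 1/8·h[3]
  h[3] = 1 + 1/8·h[0] + 1/8·h[1] + 3/8·h[2] + 1/8·h[3]
Solving the 4×4 linear system over states ≠ 4 gives exactly h = [1016/275, 1008/275, 888/275, 984/275, 0] (h[4] = 0 is the target).

h = [3.6945, 3.6655, 3.2291, 3.5782, 0.0000]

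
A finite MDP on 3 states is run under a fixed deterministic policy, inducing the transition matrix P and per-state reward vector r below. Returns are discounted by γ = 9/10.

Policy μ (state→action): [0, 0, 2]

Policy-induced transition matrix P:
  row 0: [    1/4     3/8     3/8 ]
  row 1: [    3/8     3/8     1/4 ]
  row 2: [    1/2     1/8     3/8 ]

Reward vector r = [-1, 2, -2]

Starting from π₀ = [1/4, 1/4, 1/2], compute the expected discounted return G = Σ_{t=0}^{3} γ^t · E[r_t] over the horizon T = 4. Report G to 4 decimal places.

G = -2.0142

t=0: π = [0.2500, 0.2500, 0.5000], E[r] = -0.7500, γ^t·E[r] = -0.750000, running G = -0.750000
t=1: π = [0.4063, 0.2500, 0.3438], E[r] = -0.5938, γ^t·E[r] = -0.534375, running G = -1.284375
t=2: π = [0.3672, 0.2891, 0.3438], E[r] = -0.4766, γ^t·E[r] = -0.386016, running G = -1.670391
t=3: π = [0.3721, 0.2891, 0.3389], E[r] = -0.4717, γ^t·E[r] = -0.343854, running G = -2.014245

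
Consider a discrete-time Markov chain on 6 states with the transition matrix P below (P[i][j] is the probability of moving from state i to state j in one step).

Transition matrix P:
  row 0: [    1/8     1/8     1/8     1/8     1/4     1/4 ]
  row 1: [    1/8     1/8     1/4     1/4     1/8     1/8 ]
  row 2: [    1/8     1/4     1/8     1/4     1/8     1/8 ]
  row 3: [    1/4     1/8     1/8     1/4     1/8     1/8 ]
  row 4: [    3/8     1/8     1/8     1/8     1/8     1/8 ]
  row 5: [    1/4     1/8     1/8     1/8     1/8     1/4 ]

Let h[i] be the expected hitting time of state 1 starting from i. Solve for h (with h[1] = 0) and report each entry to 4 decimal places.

First-step conditioning: h[1] = 0; for i ≠ 1, h[i] = 1 + Σ_k P[i][k]·h[k].
  h[0] = 1 + 1/8·h[0] + 1/8·h[2] + 1/8·h[3] + 1/4·h[4] + 1/4·h[5]
  h[2] = 1 + 1/8·h[0] + 1/8·h[2] + 1/4·h[3] + 1/8·h[4] + 1/8·h[5]
  h[3] = 1 + 1/4·h[0] + 1/8·h[2] + 1/4·h[3] + 1/8·h[4] + 1/8·h[5]
  h[4] = 1 + 3/8·h[0] + 1/8·h[2] + 1/8·h[3] + 1/8·h[4] + 1/8·h[5]
  h[5] = 1 + 1/4·h[0] + 1/8·h[2] + 1/8·h[3] + 1/8·h[4] + 1/4·h[5]
Solving the 5×5 linear system over states ≠ 1 gives exactly h = [64/9, 0, 56/9, 64/9, 64/9, 64/9] (h[1] = 0 is the target).

h = [7.1111, 0.0000, 6.2222, 7.1111, 7.1111, 7.1111]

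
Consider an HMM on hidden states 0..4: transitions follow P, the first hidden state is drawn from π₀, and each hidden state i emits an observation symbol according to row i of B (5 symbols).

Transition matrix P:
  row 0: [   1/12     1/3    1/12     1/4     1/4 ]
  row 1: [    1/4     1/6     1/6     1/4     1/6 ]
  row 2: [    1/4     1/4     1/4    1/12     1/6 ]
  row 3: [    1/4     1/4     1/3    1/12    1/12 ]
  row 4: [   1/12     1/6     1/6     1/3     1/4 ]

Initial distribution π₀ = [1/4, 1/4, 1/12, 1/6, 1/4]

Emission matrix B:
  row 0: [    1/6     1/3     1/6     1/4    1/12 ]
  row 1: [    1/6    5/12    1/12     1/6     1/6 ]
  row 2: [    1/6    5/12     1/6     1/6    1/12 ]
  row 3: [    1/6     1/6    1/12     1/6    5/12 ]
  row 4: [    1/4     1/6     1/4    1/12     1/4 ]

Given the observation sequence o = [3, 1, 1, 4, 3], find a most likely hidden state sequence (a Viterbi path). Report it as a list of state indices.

path = [0, 1, 0, 3, 0]

t=0: δ = [6.250e-02, 4.167e-02, 1.389e-02, 2.778e-02, 2.083e-02]  (obs o_0=3)
t=1: δ = [3.472e-03, 8.681e-03, 3.858e-03, 2.604e-03, 2.604e-03]  ψ = [1, 0, 3, 0, 0]  (obs o_1=1)
t=2: δ = [7.234e-04, 6.028e-04, 6.028e-04, 3.617e-04, 2.411e-04]  ψ = [1, 1, 1, 1, 1]  (obs o_2=1)
t=3: δ = [1.256e-05, 4.019e-05, 1.256e-05, 7.535e-05, 4.521e-05]  ψ = [1, 0, 2, 0, 0]  (obs o_3=4)
t=4: δ = [4.710e-06, 3.140e-06, 4.186e-06, 2.512e-06, 9.419e-07]  ψ = [3, 3, 3, 4, 4]  (obs o_4=3)
backtrack: best end state = 0; path = [0, 1, 0, 3, 0]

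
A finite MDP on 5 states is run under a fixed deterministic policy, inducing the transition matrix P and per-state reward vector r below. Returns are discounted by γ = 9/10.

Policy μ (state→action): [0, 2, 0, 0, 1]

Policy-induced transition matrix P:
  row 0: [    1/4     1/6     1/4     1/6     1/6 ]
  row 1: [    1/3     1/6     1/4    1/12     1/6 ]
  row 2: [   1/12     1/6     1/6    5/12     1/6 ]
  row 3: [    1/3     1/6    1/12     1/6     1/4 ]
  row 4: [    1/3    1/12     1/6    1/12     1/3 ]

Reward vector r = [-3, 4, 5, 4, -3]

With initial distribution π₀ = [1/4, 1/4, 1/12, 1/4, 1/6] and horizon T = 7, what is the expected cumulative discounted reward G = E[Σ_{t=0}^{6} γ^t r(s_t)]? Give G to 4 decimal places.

G = 4.4528

t=0: π = [0.2500, 0.2500, 0.0833, 0.2500, 0.1667], E[r] = 1.1667, γ^t·E[r] = 1.166667, running G = 1.166667
t=1: π = [0.2917, 0.1528, 0.1875, 0.1528, 0.2153], E[r] = 0.6389, γ^t·E[r] = 0.575000, running G = 1.741667
t=2: π = [0.2622, 0.1487, 0.1910, 0.1829, 0.2153], E[r] = 0.8490, γ^t·E[r] = 0.687656, running G = 2.429323
t=3: π = [0.2637, 0.1487, 0.1857, 0.1841, 0.2178], E[r] = 0.8150, γ^t·E[r] = 0.594105, running G = 3.023428
t=4: π = [0.2649, 0.1485, 0.1857, 0.1825, 0.2183], E[r] = 0.8030, γ^t·E[r] = 0.526853, running G = 3.550282
t=5: π = [0.2648, 0.1485, 0.1859, 0.1825, 0.2183], E[r] = 0.8043, γ^t·E[r] = 0.474908, running G = 4.025190
t=6: π = [0.2648, 0.1485, 0.1859, 0.1826, 0.2183], E[r] = 0.8046, γ^t·E[r] = 0.427605, running G = 4.452794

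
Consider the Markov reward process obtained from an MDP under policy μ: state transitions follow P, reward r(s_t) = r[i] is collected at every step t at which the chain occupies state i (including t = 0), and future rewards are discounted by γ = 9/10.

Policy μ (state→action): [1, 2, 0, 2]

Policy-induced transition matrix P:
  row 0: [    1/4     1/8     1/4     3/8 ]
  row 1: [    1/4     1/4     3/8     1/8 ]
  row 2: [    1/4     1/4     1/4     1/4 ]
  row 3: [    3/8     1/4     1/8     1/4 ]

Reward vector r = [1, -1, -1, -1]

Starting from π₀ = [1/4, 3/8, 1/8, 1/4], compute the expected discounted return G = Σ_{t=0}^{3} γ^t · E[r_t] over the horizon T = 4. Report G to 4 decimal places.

G = -1.5688

t=0: π = [0.2500, 0.3750, 0.1250, 0.2500], E[r] = -0.5000, γ^t·E[r] = -0.500000, running G = -0.500000
t=1: π = [0.2813, 0.2188, 0.2656, 0.2344], E[r] = -0.4375, γ^t·E[r] = -0.393750, running G = -0.893750
t=2: π = [0.2793, 0.2148, 0.2480, 0.2578], E[r] = -0.4414, γ^t·E[r] = -0.357539, running G = -1.251289
t=3: π = [0.2822, 0.2151, 0.2446, 0.2581], E[r] = -0.4355, γ^t·E[r] = -0.317514, running G = -1.568803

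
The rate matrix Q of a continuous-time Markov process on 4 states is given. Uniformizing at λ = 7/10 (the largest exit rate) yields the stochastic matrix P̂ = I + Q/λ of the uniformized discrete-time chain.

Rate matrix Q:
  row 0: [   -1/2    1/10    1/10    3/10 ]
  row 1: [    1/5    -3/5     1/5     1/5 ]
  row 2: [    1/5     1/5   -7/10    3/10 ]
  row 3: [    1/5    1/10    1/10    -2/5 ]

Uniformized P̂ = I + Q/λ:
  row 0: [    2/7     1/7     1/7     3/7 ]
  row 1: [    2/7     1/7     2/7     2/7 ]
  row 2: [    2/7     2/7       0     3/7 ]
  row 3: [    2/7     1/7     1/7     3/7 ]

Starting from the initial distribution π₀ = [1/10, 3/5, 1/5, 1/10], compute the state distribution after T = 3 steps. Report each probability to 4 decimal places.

t=0: π = [0.1000, 0.6000, 0.2000, 0.1000]
t=1: π = [0.2857, 0.1714, 0.2000, 0.3429]
t=2: π = [0.2857, 0.1714, 0.1388, 0.4041]
t=3: π = [0.2857, 0.1627, 0.1475, 0.4041]

π = [0.2857, 0.1627, 0.1475, 0.4041]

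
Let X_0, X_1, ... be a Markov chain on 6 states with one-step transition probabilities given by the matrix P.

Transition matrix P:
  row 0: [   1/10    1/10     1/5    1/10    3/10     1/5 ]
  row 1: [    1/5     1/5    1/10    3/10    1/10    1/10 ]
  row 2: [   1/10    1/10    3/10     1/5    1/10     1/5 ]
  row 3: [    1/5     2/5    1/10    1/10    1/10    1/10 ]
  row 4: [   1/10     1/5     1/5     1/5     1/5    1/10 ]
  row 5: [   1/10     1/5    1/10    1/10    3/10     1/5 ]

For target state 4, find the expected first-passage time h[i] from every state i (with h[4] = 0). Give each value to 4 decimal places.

h = [5.0000, 6.2500, 6.2500, 6.2500, 0.0000, 5.0000]

First-step conditioning: h[4] = 0; for i ≠ 4, h[i] = 1 + Σ_k P[i][k]·h[k].
  h[0] = 1 + 1/10·h[0] + 1/10·h[1] + 1/5·h[2] + 1/10·h[3] + 1/5·h[5]
  h[1] = 1 + 1/5·h[0] + 1/5·h[1] + 1/10·h[2] + 3/10·h[3] + 1/10·h[5]
  h[2] = 1 + 1/10·h[0] + 1/10·h[1] + 3/10·h[2] + 1/5·h[3] + 1/5·h[5]
  h[3] = 1 + 1/5·h[0] + 2/5·h[1] + 1/10·h[2] + 1/10·h[3] + 1/10·h[5]
  h[5] = 1 + 1/10·h[0] + 1/5·h[1] + 1/10·h[2] + 1/10·h[3] + 1/5·h[5]
Solving the 5×5 linear system over states ≠ 4 gives exactly h = [5, 25/4, 25/4, 25/4, 0, 5] (h[4] = 0 is the target).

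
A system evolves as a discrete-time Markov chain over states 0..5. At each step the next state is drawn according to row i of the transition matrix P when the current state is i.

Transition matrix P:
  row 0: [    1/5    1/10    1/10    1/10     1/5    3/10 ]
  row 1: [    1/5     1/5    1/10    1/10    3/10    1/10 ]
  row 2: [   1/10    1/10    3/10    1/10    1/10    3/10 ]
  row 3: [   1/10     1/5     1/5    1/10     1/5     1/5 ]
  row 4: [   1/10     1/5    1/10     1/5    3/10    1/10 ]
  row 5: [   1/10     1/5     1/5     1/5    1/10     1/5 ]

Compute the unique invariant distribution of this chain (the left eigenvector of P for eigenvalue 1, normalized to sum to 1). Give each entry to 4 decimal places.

π = [0.1300, 0.1703, 0.1665, 0.1394, 0.2013, 0.1925]

Balance equations π_j = Σ_i π_i·P[i][j]:
  π_0 = 1/5·π_0 + 1/5·π_1 + 1/10·π_2 + 1/10·π_3 + 1/10·π_4 + 1/10·π_5
  π_1 = 1/10·π_0 + 1/5·π_1 + 1/10·π_2 + 1/5·π_3 + 1/5·π_4 + 1/5·π_5
  π_2 = 1/10·π_0 + 1/10·π_1 + 3/10·π_2 + 1/5·π_3 + 1/10·π_4 + 1/5·π_5
  π_3 = 1/10·π_0 + 1/10·π_1 + 1/10·π_2 + 1/10·π_3 + 1/5·π_4 + 1/5·π_5
  π_4 = 1/5·π_0 + 3/10·π_1 + 1/10·π_2 + 1/5·π_3 + 3/10·π_4 + 1/10·π_5
  normalize: π_0 + π_1 + π_2 + π_3 + π_4 + π_5 = 1
Solving the linear system gives exactly π = [4610/35451, 671/3939, 454/2727, 183/1313, 7135/35451, 6824/35451].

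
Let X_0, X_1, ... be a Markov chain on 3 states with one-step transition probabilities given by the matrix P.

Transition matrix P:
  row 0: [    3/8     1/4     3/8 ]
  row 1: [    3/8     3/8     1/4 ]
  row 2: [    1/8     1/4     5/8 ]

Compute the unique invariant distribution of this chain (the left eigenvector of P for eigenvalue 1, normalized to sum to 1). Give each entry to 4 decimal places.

Balance equations π_j = Σ_i π_i·P[i][j]:
  π_0 = 3/8·π_0 + 3/8·π_1 + 1/8·π_2
  π_1 = 1/4·π_0 + 3/8·π_1 + 1/4·π_2
  normalize: π_0 + π_1 + π_2 = 1
Solving the linear system gives exactly π = [11/42, 2/7, 19/42].

π = [0.2619, 0.2857, 0.4524]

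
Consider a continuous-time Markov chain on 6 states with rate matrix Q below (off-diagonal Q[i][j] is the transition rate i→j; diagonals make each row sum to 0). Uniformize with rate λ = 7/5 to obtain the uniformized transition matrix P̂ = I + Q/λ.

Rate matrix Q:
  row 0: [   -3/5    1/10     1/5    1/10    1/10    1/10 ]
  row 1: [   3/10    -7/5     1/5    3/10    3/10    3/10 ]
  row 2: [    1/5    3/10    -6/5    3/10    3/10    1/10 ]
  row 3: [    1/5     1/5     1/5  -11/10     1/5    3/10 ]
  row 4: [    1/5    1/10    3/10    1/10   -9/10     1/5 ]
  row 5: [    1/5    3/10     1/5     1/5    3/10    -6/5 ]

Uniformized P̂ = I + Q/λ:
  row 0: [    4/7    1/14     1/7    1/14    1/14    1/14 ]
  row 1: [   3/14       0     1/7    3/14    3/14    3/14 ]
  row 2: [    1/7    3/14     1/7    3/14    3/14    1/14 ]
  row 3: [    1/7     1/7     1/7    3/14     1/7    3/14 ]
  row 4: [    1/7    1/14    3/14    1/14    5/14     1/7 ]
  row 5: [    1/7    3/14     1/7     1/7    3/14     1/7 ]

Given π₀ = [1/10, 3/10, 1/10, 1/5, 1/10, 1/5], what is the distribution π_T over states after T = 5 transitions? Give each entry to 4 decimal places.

t=0: π = [0.1000, 0.3000, 0.1000, 0.2000, 0.1000, 0.2000]
t=1: π = [0.2071, 0.1071, 0.1500, 0.1714, 0.2000, 0.1643]
t=2: π = [0.2393, 0.1209, 0.1571, 0.1444, 0.2010, 0.1372]
t=3: π = [0.2540, 0.1152, 0.1572, 0.1416, 0.1985, 0.1335]
t=4: π = [0.2600, 0.1148, 0.1570, 0.1401, 0.1962, 0.1318]
t=5: π = [0.2625, 0.1145, 0.1569, 0.1397, 0.1952, 0.1313]

π = [0.2625, 0.1145, 0.1569, 0.1397, 0.1952, 0.1313]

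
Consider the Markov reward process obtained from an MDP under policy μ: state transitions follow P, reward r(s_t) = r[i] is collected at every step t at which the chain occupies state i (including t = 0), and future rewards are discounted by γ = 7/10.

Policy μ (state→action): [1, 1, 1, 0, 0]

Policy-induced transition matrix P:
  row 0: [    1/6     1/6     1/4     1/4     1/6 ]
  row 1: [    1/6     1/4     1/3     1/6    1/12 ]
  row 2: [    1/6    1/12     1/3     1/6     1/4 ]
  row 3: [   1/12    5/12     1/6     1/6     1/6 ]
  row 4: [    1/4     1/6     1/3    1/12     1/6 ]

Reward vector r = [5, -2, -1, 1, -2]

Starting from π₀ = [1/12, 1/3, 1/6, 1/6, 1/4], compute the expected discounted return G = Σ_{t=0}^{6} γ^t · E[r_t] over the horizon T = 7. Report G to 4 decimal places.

t=0: π = [0.0833, 0.3333, 0.1667, 0.1667, 0.2500], E[r] = -0.7500, γ^t·E[r] = -0.750000, running G = -0.750000
t=1: π = [0.1736, 0.2222, 0.2986, 0.1528, 0.1528], E[r] = -0.0278, γ^t·E[r] = -0.019444, running G = -0.769444
t=2: π = [0.1667, 0.1985, 0.2934, 0.1684, 0.1730], E[r] = -0.0347, γ^t·E[r] = -0.017014, running G = -0.786458
t=3: π = [0.1671, 0.2009, 0.2914, 0.1661, 0.1746], E[r] = -0.0408, γ^t·E[r] = -0.014010, running G = -0.800469
t=4: π = [0.1674, 0.2007, 0.2917, 0.1660, 0.1742], E[r] = -0.0386, γ^t·E[r] = -0.009260, running G = -0.809729
t=5: π = [0.1673, 0.2006, 0.2917, 0.1661, 0.1743], E[r] = -0.0386, γ^t·E[r] = -0.006482, running G = -0.816211
t=6: π = [0.1673, 0.2006, 0.2917, 0.1661, 0.1743], E[r] = -0.0386, γ^t·E[r] = -0.004541, running G = -0.820751

G = -0.8208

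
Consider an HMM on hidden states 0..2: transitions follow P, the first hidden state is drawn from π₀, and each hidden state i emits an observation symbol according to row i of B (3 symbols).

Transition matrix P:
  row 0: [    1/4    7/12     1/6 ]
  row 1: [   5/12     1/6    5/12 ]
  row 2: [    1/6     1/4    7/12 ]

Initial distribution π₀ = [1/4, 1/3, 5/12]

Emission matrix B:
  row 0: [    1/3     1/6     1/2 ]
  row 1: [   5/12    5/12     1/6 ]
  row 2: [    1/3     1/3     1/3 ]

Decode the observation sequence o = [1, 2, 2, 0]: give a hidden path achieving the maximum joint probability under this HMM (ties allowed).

t=0: δ = [4.167e-02, 1.389e-01, 1.389e-01]  (obs o_0=1)
t=1: δ = [2.894e-02, 5.787e-03, 2.701e-02]  ψ = [1, 2, 2]  (obs o_1=2)
t=2: δ = [3.617e-03, 2.813e-03, 5.251e-03]  ψ = [0, 0, 2]  (obs o_2=2)
t=3: δ = [3.907e-04, 8.791e-04, 1.021e-03]  ψ = [1, 0, 2]  (obs o_3=0)
backtrack: best end state = 2; path = [2, 2, 2, 2]

path = [2, 2, 2, 2]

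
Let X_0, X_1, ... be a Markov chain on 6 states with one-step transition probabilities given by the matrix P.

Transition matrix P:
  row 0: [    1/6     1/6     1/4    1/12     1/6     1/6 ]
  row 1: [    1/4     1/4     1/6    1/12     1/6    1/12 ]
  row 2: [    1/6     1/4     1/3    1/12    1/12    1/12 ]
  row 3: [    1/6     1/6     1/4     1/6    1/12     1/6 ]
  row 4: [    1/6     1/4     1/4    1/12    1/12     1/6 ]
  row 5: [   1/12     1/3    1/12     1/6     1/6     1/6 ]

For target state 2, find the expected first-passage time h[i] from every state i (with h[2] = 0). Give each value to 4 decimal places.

h = [4.8355, 5.1964, 0.0000, 4.8330, 4.8632, 5.7013]

First-step conditioning: h[2] = 0; for i ≠ 2, h[i] = 1 + Σ_k P[i][k]·h[k].
  h[0] = 1 + 1/6·h[0] + 1/6·h[1] + 1/12·h[3] + 1/6·h[4] + 1/6·h[5]
  h[1] = 1 + 1/4·h[0] + 1/4·h[1] + 1/12·h[3] + 1/6·h[4] + 1/12·h[5]
  h[3] = 1 + 1/6·h[0] + 1/6·h[1] + 1/6·h[3] + 1/12·h[4] + 1/6·h[5]
  h[4] = 1 + 1/6·h[0] + 1/4·h[1] + 1/12·h[3] + 1/12·h[4] + 1/6·h[5]
  h[5] = 1 + 1/12·h[0] + 1/3·h[1] + 1/6·h[3] + 1/6·h[4] + 1/6·h[5]
Solving the 5×5 linear system over states ≠ 2 gives exactly h = [229932/47551, 247092/47551, 0, 229812/47551, 33036/6793, 271104/47551] (h[2] = 0 is the target).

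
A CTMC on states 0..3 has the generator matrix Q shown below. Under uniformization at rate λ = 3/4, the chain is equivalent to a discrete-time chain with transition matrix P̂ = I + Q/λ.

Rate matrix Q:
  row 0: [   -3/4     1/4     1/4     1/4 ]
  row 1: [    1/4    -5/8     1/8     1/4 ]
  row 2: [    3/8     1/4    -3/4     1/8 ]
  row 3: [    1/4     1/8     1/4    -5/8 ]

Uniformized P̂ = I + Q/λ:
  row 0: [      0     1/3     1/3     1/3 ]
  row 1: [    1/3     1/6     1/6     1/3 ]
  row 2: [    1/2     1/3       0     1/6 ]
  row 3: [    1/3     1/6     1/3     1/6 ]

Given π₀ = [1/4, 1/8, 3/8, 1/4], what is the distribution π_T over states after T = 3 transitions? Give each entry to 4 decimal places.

t=0: π = [0.2500, 0.1250, 0.3750, 0.2500]
t=1: π = [0.3125, 0.2708, 0.1875, 0.2292]
t=2: π = [0.2604, 0.2500, 0.2257, 0.2639]
t=3: π = [0.2841, 0.2477, 0.2164, 0.2517]

π = [0.2841, 0.2477, 0.2164, 0.2517]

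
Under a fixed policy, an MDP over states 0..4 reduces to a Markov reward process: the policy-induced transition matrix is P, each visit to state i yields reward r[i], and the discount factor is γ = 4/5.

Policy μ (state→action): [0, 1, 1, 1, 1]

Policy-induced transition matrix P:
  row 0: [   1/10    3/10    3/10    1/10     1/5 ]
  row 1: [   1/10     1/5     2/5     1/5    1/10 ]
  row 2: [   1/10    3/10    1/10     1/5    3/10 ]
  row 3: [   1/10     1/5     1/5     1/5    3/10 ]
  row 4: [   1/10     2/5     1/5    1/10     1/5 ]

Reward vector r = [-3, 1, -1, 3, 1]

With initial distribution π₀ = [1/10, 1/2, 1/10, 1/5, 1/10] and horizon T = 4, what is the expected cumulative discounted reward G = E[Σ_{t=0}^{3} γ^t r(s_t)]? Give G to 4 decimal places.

t=0: π = [0.1000, 0.5000, 0.1000, 0.2000, 0.1000], E[r] = 0.8000, γ^t·E[r] = 0.800000, running G = 0.800000
t=1: π = [0.1000, 0.2400, 0.3000, 0.1800, 0.1800], E[r] = 0.3600, γ^t·E[r] = 0.288000, running G = 1.088000
t=2: π = [0.1000, 0.2760, 0.2280, 0.1720, 0.2240], E[r] = 0.4880, γ^t·E[r] = 0.312320, running G = 1.400320
t=3: π = [0.1000, 0.2776, 0.2424, 0.1676, 0.2124], E[r] = 0.4504, γ^t·E[r] = 0.230605, running G = 1.630925

G = 1.6309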